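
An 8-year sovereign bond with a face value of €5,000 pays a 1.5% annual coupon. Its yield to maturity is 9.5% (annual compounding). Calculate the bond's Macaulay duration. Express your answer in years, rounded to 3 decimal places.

Periodic yield y = 0.095. Discount each cash flow and weight by its year:
  t   CF        PV=CF/(1+0.095)^t    t·PV
  1        75.00        68.4932        68.4932
  2        75.00        62.5508       125.1016
  3        75.00        57.1240       171.3721
  4        75.00        52.1681       208.6723
  5        75.00        47.6421       238.2104
  6        75.00        43.5087       261.0525
  7        75.00        39.7340       278.1381
  8     5,075.00     2,455.4048    19,643.2381
  Σ                  2,826.6257    20,994.2782
Price P = Σ PV = 2,826.6257.
Macaulay duration = Σ(t·PV) / P = 20,994.2782 / 2,826.6257 = 7.42733 years.

7.427 years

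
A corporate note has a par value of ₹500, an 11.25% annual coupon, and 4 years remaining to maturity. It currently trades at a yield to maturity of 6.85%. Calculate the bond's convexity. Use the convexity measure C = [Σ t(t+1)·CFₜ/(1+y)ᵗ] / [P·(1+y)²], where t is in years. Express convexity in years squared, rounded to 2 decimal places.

With y = 0.0685:
  t   CF        PV=CF/(1+0.0685)^t    t·PV        t(t+1)·PV
  1        56.25        52.6439        52.6439         105.2878
  2        56.25        49.2690        98.5379         295.6138
  3        56.25        46.1104       138.3312         553.3249
  4       556.25       426.7484     1,706.9937       8,534.9683
  Σ                    574.7717     1,996.5067       9,489.1948
P = 574.7717.
Convexity = Σ t(t+1)·PV / [P·(1+y)²] = 9,489.1948 / (574.7717 × 1.141692) = 14.46055.

14.46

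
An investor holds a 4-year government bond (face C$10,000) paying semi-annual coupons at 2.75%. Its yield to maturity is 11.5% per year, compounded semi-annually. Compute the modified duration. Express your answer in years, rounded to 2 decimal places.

3.57 years

Periodic yield y = 0.0575. First find Macaulay duration:
  t   CF        PV=CF/(1+0.0575)^t    t·PV
  1       137.50       130.0236       130.0236
  2       137.50       122.9538       245.9076
  3       137.50       116.2684       348.8051
  4       137.50       109.9464       439.7858
  5       137.50       103.9683       519.8414
  6       137.50        98.3151       589.8909
  7       137.50        92.9694       650.7859
  8    10,137.50     6,481.6841    51,853.4726
  Σ                  7,256.1291    54,778.5128
P = 7,256.1291; Macaulay duration = 54,778.5128 / 7,256.1291 = 7.54927 half-year periods = 3.77464 years.
Modified duration = D_Mac / (1 + y) = 3.77464 / 1.0575 = 3.56940 years.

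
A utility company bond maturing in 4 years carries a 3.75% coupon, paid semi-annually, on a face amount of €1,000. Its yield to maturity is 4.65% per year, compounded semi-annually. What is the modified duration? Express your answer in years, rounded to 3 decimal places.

3.661 years

Periodic yield y = 0.02325. First find Macaulay duration:
  t   CF        PV=CF/(1+0.02325)^t    t·PV
  1        18.75        18.3240        18.3240
  2        18.75        17.9076        35.8152
  3        18.75        17.5007        52.5022
  4        18.75        17.1031        68.4123
  5        18.75        16.7145        83.5723
  6        18.75        16.3347        98.0081
  7        18.75        15.9635       111.7447
  8     1,018.75       847.6442     6,781.1536
  Σ                    967.4923     7,249.5325
P = 967.4923; Macaulay duration = 7,249.5325 / 967.4923 = 7.49312 half-year periods = 3.74656 years.
Modified duration = D_Mac / (1 + y) = 3.74656 / 1.02325 = 3.66143 years.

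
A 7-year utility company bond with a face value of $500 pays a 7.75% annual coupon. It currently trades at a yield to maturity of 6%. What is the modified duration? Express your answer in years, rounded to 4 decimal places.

5.4019 years

Periodic yield y = 0.06. First find Macaulay duration:
  t   CF        PV=CF/(1+0.06)^t    t·PV
  1        38.75        36.5566        36.5566
  2        38.75        34.4874        68.9747
  3        38.75        32.5352        97.6057
  4        38.75        30.6936       122.7745
  5        38.75        28.9563       144.7813
  6        38.75        27.3172       163.9033
  7       538.75       358.2995     2,508.0966
  Σ                    548.8458     3,142.6928
P = 548.8458; Macaulay duration = 3,142.6928 / 548.8458 = 5.72600 years.
Modified duration = D_Mac / (1 + y) = 5.72600 / 1.06 = 5.40189 years.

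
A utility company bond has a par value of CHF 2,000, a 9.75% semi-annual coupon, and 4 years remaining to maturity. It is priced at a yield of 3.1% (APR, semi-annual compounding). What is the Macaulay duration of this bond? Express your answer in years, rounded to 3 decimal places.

3.478 years

Periodic yield y = 0.0155. Discount each cash flow and weight by its period:
  t   CF        PV=CF/(1+0.0155)^t    t·PV
  1        97.50        96.0118        96.0118
  2        97.50        94.5463       189.0927
  3        97.50        93.1032       279.3097
  4        97.50        91.6822       366.7287
  5        97.50        90.2828       451.4140
  6        97.50        88.9048       533.4286
  7        97.50        87.5478       612.8344
  8     2,097.50     1,854.6525    14,837.2199
  Σ                  2,496.7314    17,366.0399
Price P = Σ PV = 2,496.7314.
Macaulay duration = Σ(t·PV) / P = 17,366.0399 / 2,496.7314 = 6.95551 half-year periods.
In years: 6.95551 / 2 = 3.47775 years.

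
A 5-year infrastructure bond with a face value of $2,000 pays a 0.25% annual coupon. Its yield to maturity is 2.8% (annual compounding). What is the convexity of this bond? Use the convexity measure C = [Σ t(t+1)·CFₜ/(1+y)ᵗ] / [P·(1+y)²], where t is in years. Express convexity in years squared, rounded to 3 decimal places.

28.186

With y = 0.028:
  t   CF        PV=CF/(1+0.028)^t    t·PV        t(t+1)·PV
  1         5.00         4.8638         4.8638           9.7276
  2         5.00         4.7313         9.4627          28.3880
  3         5.00         4.6025        13.8074          55.2296
  4         5.00         4.4771        17.9084          89.5422
  5     2,005.00     1,746.4204     8,732.1022      52,392.6130
  Σ                  1,765.0952     8,778.1445      52,575.5004
P = 1,765.0952.
Convexity = Σ t(t+1)·PV / [P·(1+y)²] = 52,575.5004 / (1,765.0952 × 1.056784) = 28.18572.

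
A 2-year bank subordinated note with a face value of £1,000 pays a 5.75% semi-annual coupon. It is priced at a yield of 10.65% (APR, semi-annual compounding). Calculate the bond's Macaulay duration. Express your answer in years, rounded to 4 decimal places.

1.9134 years

Periodic yield y = 0.05325. Discount each cash flow and weight by its period:
  t   CF        PV=CF/(1+0.05325)^t    t·PV
  1        28.75        27.2965        27.2965
  2        28.75        25.9164        51.8328
  3        28.75        24.6061        73.8184
  4     1,028.75       835.9571     3,343.8283
  Σ                    913.7761     3,496.7760
Price P = Σ PV = 913.7761.
Macaulay duration = Σ(t·PV) / P = 3,496.7760 / 913.7761 = 3.82673 half-year periods.
In years: 3.82673 / 2 = 1.91337 years.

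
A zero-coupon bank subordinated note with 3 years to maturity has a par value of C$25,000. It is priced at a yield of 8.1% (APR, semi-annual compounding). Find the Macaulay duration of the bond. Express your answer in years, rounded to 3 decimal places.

3.000 years

A zero-coupon bond has a single cash flow at maturity, so its Macaulay duration equals its maturity: 3 years.
(Equivalently: 6 semi-annual periods ÷ 2 = 3 years.)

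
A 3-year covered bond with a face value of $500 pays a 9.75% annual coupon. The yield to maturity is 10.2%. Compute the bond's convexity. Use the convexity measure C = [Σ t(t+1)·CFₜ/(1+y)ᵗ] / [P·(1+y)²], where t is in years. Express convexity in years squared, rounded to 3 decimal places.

With y = 0.102:
  t   CF        PV=CF/(1+0.102)^t    t·PV        t(t+1)·PV
  1        48.75        44.2377        44.2377          88.4755
  2        48.75        40.1431        80.2863         240.8589
  3       548.75       410.0433     1,230.1300       4,920.5199
  Σ                    494.4242     1,354.6540       5,249.8543
P = 494.4242.
Convexity = Σ t(t+1)·PV / [P·(1+y)²] = 5,249.8543 / (494.4242 × 1.214404) = 8.74348.

8.743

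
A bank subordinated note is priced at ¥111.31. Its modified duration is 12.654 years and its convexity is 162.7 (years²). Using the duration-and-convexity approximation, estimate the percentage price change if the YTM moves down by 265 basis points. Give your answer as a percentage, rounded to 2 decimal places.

Duration effect: -D_mod·Δy = -12.654 × (-0.0265) = +0.335331
Convexity effect: ½·C·(Δy)² = 0.5 × 162.7 × (-0.0265)² = +0.0571280375
ΔP/P ≈ +0.335331 + 0.0571280375 = +0.3924590375
= +39.24590375%.

+39.25%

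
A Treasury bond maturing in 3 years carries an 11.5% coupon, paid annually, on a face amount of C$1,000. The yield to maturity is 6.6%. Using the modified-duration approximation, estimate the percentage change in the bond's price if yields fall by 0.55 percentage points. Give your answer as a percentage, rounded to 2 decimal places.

+1.40%

Periodic yield y = 0.066. Modified duration first:
  t   CF        PV=CF/(1+0.066)^t    t·PV
  1       115.00       107.8799       107.8799
  2       115.00       101.2007       202.4014
  3     1,115.00       920.4565     2,761.3694
  Σ                  1,129.5371     3,071.6507
P = 1,129.5371; D_Mac = 2.71939 yrs; D_mod = 2.71939/(1+0.066) = 2.55102 yrs.
ΔP/P ≈ -D_mod · Δy = -2.55102 × (-0.0055) = +0.014031 = +1.4031%.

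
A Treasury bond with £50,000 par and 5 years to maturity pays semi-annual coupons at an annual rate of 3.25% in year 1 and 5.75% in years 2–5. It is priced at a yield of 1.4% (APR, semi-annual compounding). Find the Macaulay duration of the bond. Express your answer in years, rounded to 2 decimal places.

Periodic yield y = 0.007. Discount each cash flow and weight by its period:
  t   CF        PV=CF/(1+0.007)^t    t·PV
  1       812.50       806.8520       806.8520
  2       812.50       801.2433     1,602.4867
  3     1,437.50     1,407.7302     4,223.1907
  4     1,437.50     1,397.9446     5,591.7785
  5     1,437.50     1,388.2270     6,941.1352
  6     1,437.50     1,378.5770     8,271.4620
  7     1,437.50     1,368.9940     9,582.9583
  8     1,437.50     1,359.4777    10,875.8216
  9     1,437.50     1,350.0275    12,150.2476
  10   51,437.50    47,971.7042   479,717.0419
  Σ                 59,230.7777   539,762.9747
Price P = Σ PV = 59,230.7777.
Macaulay duration = Σ(t·PV) / P = 539,762.9747 / 59,230.7777 = 9.11288 half-year periods.
In years: 9.11288 / 2 = 4.55644 years.

4.56 years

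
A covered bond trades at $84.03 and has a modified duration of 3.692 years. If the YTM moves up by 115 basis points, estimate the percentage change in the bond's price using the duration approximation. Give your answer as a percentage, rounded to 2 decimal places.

-4.25%

Duration approximation: ΔP/P ≈ -D_mod · Δy = -3.692 × (+0.0115) = -0.042458.
As a percentage: -4.2458%.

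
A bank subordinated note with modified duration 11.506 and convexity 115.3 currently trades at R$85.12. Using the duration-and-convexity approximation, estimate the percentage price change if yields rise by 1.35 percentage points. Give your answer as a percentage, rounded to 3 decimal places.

Duration effect: -D_mod·Δy = -11.506 × (+0.0135) = -0.155331
Convexity effect: ½·C·(Δy)² = 0.5 × 115.3 × (0.0135)² = +0.0105067125
ΔP/P ≈ -0.155331 + 0.0105067125 = -0.1448242875
= -14.48242875%.

-14.482%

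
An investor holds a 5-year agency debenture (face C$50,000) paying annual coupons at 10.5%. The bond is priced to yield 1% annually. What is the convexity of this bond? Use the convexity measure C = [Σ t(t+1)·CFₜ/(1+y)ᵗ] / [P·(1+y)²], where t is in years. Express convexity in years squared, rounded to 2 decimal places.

23.89

With y = 0.01:
  t   CF        PV=CF/(1+0.01)^t    t·PV        t(t+1)·PV
  1     5,250.00     5,198.0198     5,198.0198      10,396.0396
  2     5,250.00     5,146.5543    10,293.1085      30,879.3256
  3     5,250.00     5,095.5983    15,286.7948      61,147.1793
  4     5,250.00     5,045.1468    20,180.5872     100,902.9362
  5    55,250.00    52,568.4792   262,842.3962   1,577,054.3772
  Σ                 73,053.7984   313,800.9066   1,780,379.8579
P = 73,053.7984.
Convexity = Σ t(t+1)·PV / [P·(1+y)²] = 1,780,379.8579 / (73,053.7984 × 1.020100) = 23.89060.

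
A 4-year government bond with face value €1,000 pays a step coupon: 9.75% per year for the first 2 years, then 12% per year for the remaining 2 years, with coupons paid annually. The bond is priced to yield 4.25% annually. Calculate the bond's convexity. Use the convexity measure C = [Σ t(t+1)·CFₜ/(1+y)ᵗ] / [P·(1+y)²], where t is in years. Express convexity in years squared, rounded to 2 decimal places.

15.59

With y = 0.0425:
  t   CF        PV=CF/(1+0.0425)^t    t·PV        t(t+1)·PV
  1        97.50        93.5252        93.5252         187.0504
  2        97.50        89.7124       179.4248         538.2744
  3       120.00       105.9139       317.7418       1,270.9671
  4     1,120.00       948.2302     3,792.9207      18,964.6034
  Σ                  1,237.3817     4,383.6124      20,960.8952
P = 1,237.3817.
Convexity = Σ t(t+1)·PV / [P·(1+y)²] = 20,960.8952 / (1,237.3817 × 1.086806) = 15.58669.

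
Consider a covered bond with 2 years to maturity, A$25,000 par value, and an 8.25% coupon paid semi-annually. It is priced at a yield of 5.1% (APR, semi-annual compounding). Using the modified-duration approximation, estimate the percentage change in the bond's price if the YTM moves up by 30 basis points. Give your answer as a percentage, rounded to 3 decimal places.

-0.552%

Periodic yield y = 0.0255. Modified duration first:
  t   CF        PV=CF/(1+0.0255)^t    t·PV
  1     1,031.25     1,005.6070     1,005.6070
  2     1,031.25       980.6017     1,961.2034
  3     1,031.25       956.2181     2,868.6543
  4    26,031.25    23,537.0681    94,148.2725
  Σ                 26,479.4949    99,983.7372
P = 26,479.4949; D_Mac = 3.77589 half-year periods = 1.88795 yrs; D_mod = 1.88795/(1+0.0255) = 1.84100 yrs.
ΔP/P ≈ -D_mod · Δy = -1.84100 × (+0.003) = -0.005523 = -0.5523%.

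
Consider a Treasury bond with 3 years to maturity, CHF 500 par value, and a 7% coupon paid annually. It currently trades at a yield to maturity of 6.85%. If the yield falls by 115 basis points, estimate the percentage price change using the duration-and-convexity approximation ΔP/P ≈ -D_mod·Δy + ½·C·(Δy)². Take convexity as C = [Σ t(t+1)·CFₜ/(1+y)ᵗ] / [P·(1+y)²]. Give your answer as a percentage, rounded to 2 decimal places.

+3.09%

With y = 0.0685:
  t   CF        PV=CF/(1+0.0685)^t    t·PV        t(t+1)·PV
  1        35.00        32.7562        32.7562          65.5124
  2        35.00        30.6562        61.3125         183.9375
  3       535.00       438.5612     1,315.6836       5,262.7344
  Σ                    501.9736     1,409.7523       5,512.1842
P = 501.9736; D_Mac = 2.80842 yrs; D_mod = 2.62838 yrs; C = 9.61820.
Duration effect: -2.62838 × (-0.0115) = +0.030226
Convexity effect: 0.5 × 9.61820 × (-0.0115)² = +0.0006360
ΔP/P ≈ +0.030226 + 0.0006360 = +0.030862 = +3.0862%.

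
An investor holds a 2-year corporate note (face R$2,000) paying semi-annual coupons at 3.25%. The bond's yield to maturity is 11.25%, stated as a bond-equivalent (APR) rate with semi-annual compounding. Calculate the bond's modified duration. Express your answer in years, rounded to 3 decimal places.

Periodic yield y = 0.05625. First find Macaulay duration:
  t   CF        PV=CF/(1+0.05625)^t    t·PV
  1        32.50        30.7692        30.7692
  2        32.50        29.1306        58.2613
  3        32.50        27.5793        82.7379
  4     2,032.50     1,632.9153     6,531.6613
  Σ                  1,720.3945     6,703.4297
P = 1,720.3945; Macaulay duration = 6,703.4297 / 1,720.3945 = 3.89645 half-year periods = 1.94822 years.
Modified duration = D_Mac / (1 + y) = 1.94822 / 1.05625 = 1.84447 years.

1.844 years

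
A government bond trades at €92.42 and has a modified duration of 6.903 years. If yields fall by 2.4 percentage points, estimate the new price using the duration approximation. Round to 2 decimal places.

€107.73

Duration approximation: ΔP/P ≈ -D_mod · Δy = -6.903 × (-0.024) = +0.165672.
New price ≈ 92.42 × (1 + 0.165672) = 107.73140624.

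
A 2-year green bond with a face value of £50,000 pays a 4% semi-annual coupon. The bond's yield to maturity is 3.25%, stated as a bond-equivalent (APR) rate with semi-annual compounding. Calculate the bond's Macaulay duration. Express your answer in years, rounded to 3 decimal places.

Periodic yield y = 0.01625. Discount each cash flow and weight by its period:
  t   CF        PV=CF/(1+0.01625)^t    t·PV
  1     1,000.00       984.0098       984.0098
  2     1,000.00       968.2754     1,936.5507
  3     1,000.00       952.7925     2,858.3775
  4    51,000.00    47,815.4163   191,261.6654
  Σ                 50,720.4940   197,040.6034
Price P = Σ PV = 50,720.4940.
Macaulay duration = Σ(t·PV) / P = 197,040.6034 / 50,720.4940 = 3.88483 half-year periods.
In years: 3.88483 / 2 = 1.94242 years.

1.942 years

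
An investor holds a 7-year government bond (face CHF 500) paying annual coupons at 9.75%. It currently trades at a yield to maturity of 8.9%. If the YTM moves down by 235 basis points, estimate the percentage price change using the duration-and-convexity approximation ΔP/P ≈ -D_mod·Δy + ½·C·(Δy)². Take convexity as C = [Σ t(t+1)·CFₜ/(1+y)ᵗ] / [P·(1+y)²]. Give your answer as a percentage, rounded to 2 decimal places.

+12.62%

With y = 0.089:
  t   CF        PV=CF/(1+0.089)^t    t·PV        t(t+1)·PV
  1        48.75        44.7658        44.7658          89.5317
  2        48.75        41.1073        82.2146         246.6437
  3        48.75        37.7477       113.2432         452.9729
  4        48.75        34.6628       138.6510         693.2551
  5        48.75        31.8299       159.1495         954.8969
  6        48.75        29.2286       175.3713       1,227.5993
  7       548.75       302.1199     2,114.8395      16,918.7161
  Σ                    521.4620     2,828.2350      20,583.6157
P = 521.4620; D_Mac = 5.42366 yrs; D_mod = 4.98041 yrs; C = 33.28459.
Duration effect: -4.98041 × (-0.0235) = +0.117040
Convexity effect: 0.5 × 33.28459 × (-0.0235)² = +0.0091907
ΔP/P ≈ +0.117040 + 0.0091907 = +0.126230 = +12.6230%.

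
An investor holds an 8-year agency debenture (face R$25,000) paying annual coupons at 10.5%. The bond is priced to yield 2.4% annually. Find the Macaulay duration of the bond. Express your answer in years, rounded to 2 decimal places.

Periodic yield y = 0.024. Discount each cash flow and weight by its year:
  t   CF        PV=CF/(1+0.024)^t    t·PV
  1     2,625.00     2,563.4766     2,563.4766
  2     2,625.00     2,503.3951     5,006.7902
  3     2,625.00     2,444.7218     7,334.1653
  4     2,625.00     2,387.4236     9,549.6944
  5     2,625.00     2,331.4684    11,657.3418
  6     2,625.00     2,276.8246    13,660.9474
  7     2,625.00     2,223.4615    15,564.2304
  8    27,625.00    22,850.8644   182,806.9154
  Σ                 39,581.6358   248,143.5613
Price P = Σ PV = 39,581.6358.
Macaulay duration = Σ(t·PV) / P = 248,143.5613 / 39,581.6358 = 6.26916 years.

6.27 years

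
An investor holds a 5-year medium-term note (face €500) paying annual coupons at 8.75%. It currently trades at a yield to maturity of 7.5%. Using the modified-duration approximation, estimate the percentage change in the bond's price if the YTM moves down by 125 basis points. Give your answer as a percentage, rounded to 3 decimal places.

+4.974%

Periodic yield y = 0.075. Modified duration first:
  t   CF        PV=CF/(1+0.075)^t    t·PV
  1        43.75        40.6977        40.6977
  2        43.75        37.8583        75.7166
  3        43.75        35.2170       105.6511
  4        43.75        32.7600       131.0401
  5       543.75       378.7538     1,893.7688
  Σ                    525.2868     2,246.8742
P = 525.2868; D_Mac = 4.27742 yrs; D_mod = 4.27742/(1+0.075) = 3.97900 yrs.
ΔP/P ≈ -D_mod · Δy = -3.97900 × (-0.0125) = +0.049737 = +4.9737%.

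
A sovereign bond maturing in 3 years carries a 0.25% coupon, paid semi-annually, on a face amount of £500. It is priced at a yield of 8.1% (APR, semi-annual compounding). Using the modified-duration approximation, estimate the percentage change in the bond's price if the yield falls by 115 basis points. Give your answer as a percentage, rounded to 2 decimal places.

+3.30%

Periodic yield y = 0.0405. Modified duration first:
  t   CF        PV=CF/(1+0.0405)^t    t·PV
  1        0.625         0.6007         0.6007
  2        0.625         0.5773         1.1546
  3        0.625         0.5548         1.6645
  4        0.625         0.5332         2.1329
  5        0.625         0.5125         2.5624
  6      500.625       394.5118     2,367.0710
  Σ                    397.2903     2,375.1859
P = 397.2903; D_Mac = 5.97846 half-year periods = 2.98923 yrs; D_mod = 2.98923/(1+0.0405) = 2.87288 yrs.
ΔP/P ≈ -D_mod · Δy = -2.87288 × (-0.0115) = +0.033038 = +3.3038%.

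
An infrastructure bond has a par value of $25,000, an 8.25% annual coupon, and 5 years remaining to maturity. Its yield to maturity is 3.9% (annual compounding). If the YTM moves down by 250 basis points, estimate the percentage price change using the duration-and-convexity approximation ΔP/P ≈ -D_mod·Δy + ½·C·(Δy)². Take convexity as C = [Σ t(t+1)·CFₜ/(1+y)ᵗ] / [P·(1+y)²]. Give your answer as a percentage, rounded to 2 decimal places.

With y = 0.039:
  t   CF        PV=CF/(1+0.039)^t    t·PV        t(t+1)·PV
  1     2,062.50     1,985.0818     1,985.0818       3,970.1636
  2     2,062.50     1,910.5696     3,821.1392      11,463.4176
  3     2,062.50     1,838.8543     5,516.5628      22,066.2513
  4     2,062.50     1,769.8309     7,079.3235      35,396.6175
  5    27,062.50    22,350.6509   111,753.2547     670,519.5280
  Σ                 29,854.9875   130,155.3620     743,415.9780
P = 29,854.9875; D_Mac = 4.35959 yrs; D_mod = 4.19594 yrs; C = 23.06662.
Duration effect: -4.19594 × (-0.025) = +0.104899
Convexity effect: 0.5 × 23.06662 × (-0.025)² = +0.0072083
ΔP/P ≈ +0.104899 + 0.0072083 = +0.112107 = +11.2107%.

+11.21%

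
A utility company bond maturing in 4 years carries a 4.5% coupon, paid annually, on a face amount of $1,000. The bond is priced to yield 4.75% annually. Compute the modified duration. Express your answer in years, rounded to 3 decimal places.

3.578 years

Periodic yield y = 0.0475. First find Macaulay duration:
  t   CF        PV=CF/(1+0.0475)^t    t·PV
  1        45.00        42.9594        42.9594
  2        45.00        41.0114        82.0228
  3        45.00        39.1517       117.4550
  4     1,045.00       867.9609     3,471.8436
  Σ                    991.0834     3,714.2809
P = 991.0834; Macaulay duration = 3,714.2809 / 991.0834 = 3.74770 years.
Modified duration = D_Mac / (1 + y) = 3.74770 / 1.0475 = 3.57775 years.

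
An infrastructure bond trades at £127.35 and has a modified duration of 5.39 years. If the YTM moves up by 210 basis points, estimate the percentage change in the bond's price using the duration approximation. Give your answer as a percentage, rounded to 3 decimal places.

Duration approximation: ΔP/P ≈ -D_mod · Δy = -5.39 × (+0.021) = -0.113190.
As a percentage: -11.3190%.

-11.319%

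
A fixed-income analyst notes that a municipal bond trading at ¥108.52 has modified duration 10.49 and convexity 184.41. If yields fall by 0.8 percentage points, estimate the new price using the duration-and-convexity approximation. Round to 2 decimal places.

¥118.27

Duration effect: -D_mod·Δy = -10.49 × (-0.008) = +0.083920
Convexity effect: ½·C·(Δy)² = 0.5 × 184.41 × (-0.008)² = +0.00590112
ΔP/P ≈ +0.083920 + 0.00590112 = +0.08982112
New price ≈ 108.52 × (1 + 0.08982112) = 118.2673879424.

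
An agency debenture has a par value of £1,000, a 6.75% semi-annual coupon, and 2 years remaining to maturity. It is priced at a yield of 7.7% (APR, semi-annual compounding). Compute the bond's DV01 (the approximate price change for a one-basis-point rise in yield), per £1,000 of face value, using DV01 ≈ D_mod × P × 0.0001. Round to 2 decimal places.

£0.18

Periodic yield y = 0.0385.
  t   CF        PV=CF/(1+0.0385)^t    t·PV
  1        33.75        32.4988        32.4988
  2        33.75        31.2940        62.5880
  3        33.75        30.1338        90.4015
  4     1,033.75       888.7703     3,555.0811
  Σ                    982.6969     3,740.5693
P = 982.6969; D_Mac = 3.80643 half-year periods = 1.90322 yrs; D_mod = 1.83266 yrs.
DV01 ≈ 1.83266 × 982.6969 × 0.0001 = 0.180095.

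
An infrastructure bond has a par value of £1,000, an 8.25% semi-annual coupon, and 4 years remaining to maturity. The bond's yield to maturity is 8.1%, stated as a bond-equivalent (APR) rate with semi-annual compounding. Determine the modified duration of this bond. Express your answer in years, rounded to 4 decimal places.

Periodic yield y = 0.0405. First find Macaulay duration:
  t   CF        PV=CF/(1+0.0405)^t    t·PV
  1        41.25        39.6444        39.6444
  2        41.25        38.1013        76.2026
  3        41.25        36.6183       109.8548
  4        41.25        35.1929       140.7718
  5        41.25        33.8231       169.1155
  6        41.25        32.5066       195.0396
  7        41.25        31.2413       218.6892
  8     1,041.25       757.9112     6,063.2898
  Σ                  1,005.0391     7,012.6077
P = 1,005.0391; Macaulay duration = 7,012.6077 / 1,005.0391 = 6.97745 half-year periods = 3.48872 years.
Modified duration = D_Mac / (1 + y) = 3.48872 / 1.0405 = 3.35293 years.

3.3529 years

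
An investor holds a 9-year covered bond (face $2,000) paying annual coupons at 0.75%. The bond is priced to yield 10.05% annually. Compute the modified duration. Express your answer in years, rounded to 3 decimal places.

Periodic yield y = 0.1005. First find Macaulay duration:
  t   CF        PV=CF/(1+0.1005)^t    t·PV
  1        15.00        13.6302        13.6302
  2        15.00        12.3854        24.7709
  3        15.00        11.2544        33.7631
  4        15.00        10.2266        40.9064
  5        15.00         9.2927        46.4634
  6        15.00         8.4441        50.6643
  7        15.00         7.6729        53.7105
  8        15.00         6.9722        55.7777
  9     2,015.00       851.0687     7,659.6185
  Σ                    930.9472     7,979.3049
P = 930.9472; Macaulay duration = 7,979.3049 / 930.9472 = 8.57117 years.
Modified duration = D_Mac / (1 + y) = 8.57117 / 1.1005 = 7.78843 years.

7.788 years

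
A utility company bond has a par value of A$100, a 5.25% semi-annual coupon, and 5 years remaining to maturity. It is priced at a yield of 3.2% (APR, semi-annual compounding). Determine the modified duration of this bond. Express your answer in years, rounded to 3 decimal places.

Periodic yield y = 0.016. First find Macaulay duration:
  t   CF        PV=CF/(1+0.016)^t    t·PV
  1        2.625         2.5837         2.5837
  2        2.625         2.5430         5.0859
  3        2.625         2.5029         7.5088
  4        2.625         2.4635         9.8540
  5        2.625         2.4247        12.1236
  6        2.625         2.3865        14.3192
  7        2.625         2.3489        16.4426
  8        2.625         2.3120        18.4957
  9        2.625         2.2755        20.4799
  10     102.625        87.5621       875.6208
  Σ                    109.4029       982.5143
P = 109.4029; Macaulay duration = 982.5143 / 109.4029 = 8.98070 half-year periods = 4.49035 years.
Modified duration = D_Mac / (1 + y) = 4.49035 / 1.016 = 4.41964 years.

4.420 years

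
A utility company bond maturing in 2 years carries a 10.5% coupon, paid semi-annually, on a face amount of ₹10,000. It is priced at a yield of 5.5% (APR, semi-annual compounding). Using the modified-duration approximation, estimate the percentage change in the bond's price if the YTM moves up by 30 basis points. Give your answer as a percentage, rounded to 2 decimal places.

Periodic yield y = 0.0275. Modified duration first:
  t   CF        PV=CF/(1+0.0275)^t    t·PV
  1       525.00       510.9489       510.9489
  2       525.00       497.2739       994.5477
  3       525.00       483.9648     1,451.8945
  4    10,525.00     9,442.6693    37,770.6774
  Σ                 10,934.8570    40,728.0686
P = 10,934.8570; D_Mac = 3.72461 half-year periods = 1.86230 yrs; D_mod = 1.86230/(1+0.0275) = 1.81246 yrs.
ΔP/P ≈ -D_mod · Δy = -1.81246 × (+0.003) = -0.005437 = -0.5437%.

-0.54%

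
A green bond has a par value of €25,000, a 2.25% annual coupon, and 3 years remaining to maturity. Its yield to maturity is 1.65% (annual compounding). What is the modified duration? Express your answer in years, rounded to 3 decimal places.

2.887 years

Periodic yield y = 0.0165. First find Macaulay duration:
  t   CF        PV=CF/(1+0.0165)^t    t·PV
  1       562.50       553.3694       553.3694
  2       562.50       544.3870     1,088.7740
  3    25,562.50    24,337.7921    73,013.3762
  Σ                 25,435.5485    74,655.5197
P = 25,435.5485; Macaulay duration = 74,655.5197 / 25,435.5485 = 2.93509 years.
Modified duration = D_Mac / (1 + y) = 2.93509 / 1.0165 = 2.88744 years.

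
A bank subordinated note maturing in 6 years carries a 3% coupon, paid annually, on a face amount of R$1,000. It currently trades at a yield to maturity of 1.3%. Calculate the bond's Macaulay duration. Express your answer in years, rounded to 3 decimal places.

Periodic yield y = 0.013. Discount each cash flow and weight by its year:
  t   CF        PV=CF/(1+0.013)^t    t·PV
  1        30.00        29.6150        29.6150
  2        30.00        29.2350        58.4699
  3        30.00        28.8598        86.5793
  4        30.00        28.4894       113.9576
  5        30.00        28.1238       140.6190
  6     1,030.00       953.1924     5,719.1542
  Σ                  1,097.5153     6,148.3950
Price P = Σ PV = 1,097.5153.
Macaulay duration = Σ(t·PV) / P = 6,148.3950 / 1,097.5153 = 5.60210 years.

5.602 years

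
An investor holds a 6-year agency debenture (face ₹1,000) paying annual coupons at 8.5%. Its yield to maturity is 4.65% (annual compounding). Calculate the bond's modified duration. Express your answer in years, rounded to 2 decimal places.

4.82 years

Periodic yield y = 0.0465. First find Macaulay duration:
  t   CF        PV=CF/(1+0.0465)^t    t·PV
  1        85.00        81.2231        81.2231
  2        85.00        77.6141       155.2281
  3        85.00        74.1654       222.4961
  4        85.00        70.8699       283.4797
  5        85.00        67.7209       338.6045
  6     1,085.00       826.0272     4,956.1631
  Σ                  1,197.6206     6,037.1948
P = 1,197.6206; Macaulay duration = 6,037.1948 / 1,197.6206 = 5.04099 years.
Modified duration = D_Mac / (1 + y) = 5.04099 / 1.0465 = 4.81700 years.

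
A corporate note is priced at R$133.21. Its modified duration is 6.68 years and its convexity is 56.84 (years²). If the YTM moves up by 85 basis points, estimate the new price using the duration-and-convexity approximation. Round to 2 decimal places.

R$125.92

Duration effect: -D_mod·Δy = -6.68 × (+0.0085) = -0.056780
Convexity effect: ½·C·(Δy)² = 0.5 × 56.84 × (0.0085)² = +0.002053345
ΔP/P ≈ -0.056780 + 0.002053345 = -0.054726655
New price ≈ 133.21 × (1 - 0.054726655) = 125.91986228745.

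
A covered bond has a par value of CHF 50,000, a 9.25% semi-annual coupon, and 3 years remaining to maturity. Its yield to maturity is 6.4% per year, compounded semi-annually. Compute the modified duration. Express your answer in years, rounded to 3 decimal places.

2.617 years

Periodic yield y = 0.032. First find Macaulay duration:
  t   CF        PV=CF/(1+0.032)^t    t·PV
  1     2,312.50     2,240.7946     2,240.7946
  2     2,312.50     2,171.3126     4,342.6251
  3     2,312.50     2,103.9850     6,311.9551
  4     2,312.50     2,038.7452     8,154.9808
  5     2,312.50     1,975.5283     9,877.6415
  6    52,312.50    43,303.9280   259,823.5678
  Σ                 53,834.2937   290,751.5649
P = 53,834.2937; Macaulay duration = 290,751.5649 / 53,834.2937 = 5.40086 half-year periods = 2.70043 years.
Modified duration = D_Mac / (1 + y) = 2.70043 / 1.032 = 2.61670 years.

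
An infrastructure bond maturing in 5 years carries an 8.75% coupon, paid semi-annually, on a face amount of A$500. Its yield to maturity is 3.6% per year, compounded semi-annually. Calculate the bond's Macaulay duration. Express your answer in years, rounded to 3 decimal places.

Periodic yield y = 0.018. Discount each cash flow and weight by its period:
  t   CF        PV=CF/(1+0.018)^t    t·PV
  1       21.875        21.4882        21.4882
  2       21.875        21.1083        42.2165
  3       21.875        20.7350        62.2051
  4       21.875        20.3684        81.4736
  5       21.875        20.0083       100.0413
  6       21.875        19.6545       117.9268
  7       21.875        19.3069       135.1486
  8       21.875        18.9656       151.7245
  9       21.875        18.6302       167.6720
  10     521.875       436.6050     4,366.0501
  Σ                    616.8704     5,245.9468
Price P = Σ PV = 616.8704.
Macaulay duration = Σ(t·PV) / P = 5,245.9468 / 616.8704 = 8.50413 half-year periods.
In years: 8.50413 / 2 = 4.25207 years.

4.252 years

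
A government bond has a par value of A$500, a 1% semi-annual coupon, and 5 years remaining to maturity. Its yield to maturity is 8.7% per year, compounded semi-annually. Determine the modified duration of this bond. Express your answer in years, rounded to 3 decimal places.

4.658 years

Periodic yield y = 0.0435. First find Macaulay duration:
  t   CF        PV=CF/(1+0.0435)^t    t·PV
  1         2.50         2.3958         2.3958
  2         2.50         2.2959         4.5918
  3         2.50         2.2002         6.6006
  4         2.50         2.1085         8.4339
  5         2.50         2.0206        10.1029
  6         2.50         1.9364        11.6181
  7         2.50         1.8556        12.9895
  8         2.50         1.7783        14.2262
  9         2.50         1.7042        15.3374
  10      502.50       328.2551     3,282.5514
  Σ                    346.5505     3,368.8477
P = 346.5505; Macaulay duration = 3,368.8477 / 346.5505 = 9.72109 half-year periods = 4.86054 years.
Modified duration = D_Mac / (1 + y) = 4.86054 / 1.0435 = 4.65792 years.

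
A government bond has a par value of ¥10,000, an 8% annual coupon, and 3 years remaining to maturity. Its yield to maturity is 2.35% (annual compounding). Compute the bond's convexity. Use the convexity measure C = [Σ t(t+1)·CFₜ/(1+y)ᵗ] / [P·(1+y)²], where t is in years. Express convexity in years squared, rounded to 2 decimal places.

With y = 0.0235:
  t   CF        PV=CF/(1+0.0235)^t    t·PV        t(t+1)·PV
  1       800.00       781.6317       781.6317       1,563.2633
  2       800.00       763.6851     1,527.3701       4,582.1103
  3    10,800.00    10,073.0320    30,219.0961     120,876.3842
  Σ                 11,618.3487    32,528.0978     127,021.7579
P = 11,618.3487.
Convexity = Σ t(t+1)·PV / [P·(1+y)²] = 127,021.7579 / (11,618.3487 × 1.047552) = 10.43658.

10.44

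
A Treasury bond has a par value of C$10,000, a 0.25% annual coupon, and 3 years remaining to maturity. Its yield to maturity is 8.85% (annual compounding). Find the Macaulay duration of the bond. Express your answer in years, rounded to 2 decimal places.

Periodic yield y = 0.0885. Discount each cash flow and weight by its year:
  t   CF        PV=CF/(1+0.0885)^t    t·PV
  1        25.00        22.9674        22.9674
  2        25.00        21.1000        42.2001
  3    10,025.00     7,773.1864    23,319.5591
  Σ                  7,817.2538    23,384.7266
Price P = Σ PV = 7,817.2538.
Macaulay duration = Σ(t·PV) / P = 23,384.7266 / 7,817.2538 = 2.99142 years.

2.99 years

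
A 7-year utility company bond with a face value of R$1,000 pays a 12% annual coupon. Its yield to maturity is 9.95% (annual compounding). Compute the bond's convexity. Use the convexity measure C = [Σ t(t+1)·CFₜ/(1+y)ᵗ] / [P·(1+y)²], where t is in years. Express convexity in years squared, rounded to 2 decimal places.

30.77

With y = 0.0995:
  t   CF        PV=CF/(1+0.0995)^t    t·PV        t(t+1)·PV
  1       120.00       109.1405       109.1405         218.2810
  2       120.00        99.2638       198.5275         595.5826
  3       120.00        90.2808       270.8425       1,083.3700
  4       120.00        82.1108       328.4432       1,642.2161
  5       120.00        74.6801       373.4007       2,240.4040
  6       120.00        67.9219       407.5314       2,852.7199
  7     1,120.00       576.5691     4,035.9839      32,287.8713
  Σ                  1,099.9671     5,723.8698      40,920.4450
P = 1,099.9671.
Convexity = Σ t(t+1)·PV / [P·(1+y)²] = 40,920.4450 / (1,099.9671 × 1.208900) = 30.77302.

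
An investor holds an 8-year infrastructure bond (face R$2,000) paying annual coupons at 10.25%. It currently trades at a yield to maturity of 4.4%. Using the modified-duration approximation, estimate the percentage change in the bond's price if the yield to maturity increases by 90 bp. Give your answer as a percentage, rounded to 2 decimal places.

Periodic yield y = 0.044. Modified duration first:
  t   CF        PV=CF/(1+0.044)^t    t·PV
  1       205.00       196.3602       196.3602
  2       205.00       188.0844       376.1689
  3       205.00       180.1575       540.4725
  4       205.00       172.5647       690.2586
  5       205.00       165.2918       826.4591
  6       205.00       158.3255       949.9530
  7       205.00       151.6528     1,061.5694
  8     2,205.00     1,562.4445    12,499.5561
  Σ                  2,774.8814    17,140.7979
P = 2,774.8814; D_Mac = 6.17713 yrs; D_mod = 6.17713/(1+0.044) = 5.91679 yrs.
ΔP/P ≈ -D_mod · Δy = -5.91679 × (+0.009) = -0.053251 = -5.3251%.

-5.33%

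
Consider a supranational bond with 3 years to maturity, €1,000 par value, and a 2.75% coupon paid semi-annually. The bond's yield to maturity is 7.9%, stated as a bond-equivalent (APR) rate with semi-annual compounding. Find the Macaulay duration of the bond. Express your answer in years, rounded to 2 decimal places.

Periodic yield y = 0.0395. Discount each cash flow and weight by its period:
  t   CF        PV=CF/(1+0.0395)^t    t·PV
  1        13.75        13.2275        13.2275
  2        13.75        12.7249        25.4498
  3        13.75        12.2413        36.7240
  4        13.75        11.7762        47.1048
  5        13.75        11.3287        56.6435
  6     1,013.75       803.4963     4,820.9781
  Σ                    864.7950     5,000.1277
Price P = Σ PV = 864.7950.
Macaulay duration = Σ(t·PV) / P = 5,000.1277 / 864.7950 = 5.78186 half-year periods.
In years: 5.78186 / 2 = 2.89093 years.

2.89 years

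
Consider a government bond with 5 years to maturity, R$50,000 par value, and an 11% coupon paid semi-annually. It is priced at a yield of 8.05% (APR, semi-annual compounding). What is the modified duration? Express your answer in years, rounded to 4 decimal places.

Periodic yield y = 0.04025. First find Macaulay duration:
  t   CF        PV=CF/(1+0.04025)^t    t·PV
  1     2,750.00     2,643.5953     2,643.5953
  2     2,750.00     2,541.3077     5,082.6153
  3     2,750.00     2,442.9778     7,328.9334
  4     2,750.00     2,348.4526     9,393.8103
  5     2,750.00     2,257.5848    11,287.9240
  6     2,750.00     2,170.2329    13,021.3975
  7     2,750.00     2,086.2609    14,603.8264
  8     2,750.00     2,005.5380    16,044.3041
  9     2,750.00     1,927.9385    17,351.4464
  10   52,750.00    35,550.4596   355,504.5957
  Σ                 55,974.3480   452,262.4485
P = 55,974.3480; Macaulay duration = 452,262.4485 / 55,974.3480 = 8.07982 half-year periods = 4.03991 years.
Modified duration = D_Mac / (1 + y) = 4.03991 / 1.04025 = 3.88359 years.

3.8836 years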